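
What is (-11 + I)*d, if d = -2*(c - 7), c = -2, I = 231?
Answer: 3960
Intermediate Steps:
d = 18 (d = -2*(-2 - 7) = -2*(-9) = 18)
(-11 + I)*d = (-11 + 231)*18 = 220*18 = 3960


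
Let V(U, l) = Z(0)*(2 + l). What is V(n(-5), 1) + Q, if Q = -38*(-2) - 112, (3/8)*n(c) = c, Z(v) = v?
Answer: -36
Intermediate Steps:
n(c) = 8*c/3
V(U, l) = 0 (V(U, l) = 0*(2 + l) = 0)
Q = -36 (Q = 76 - 112 = -36)
V(n(-5), 1) + Q = 0 - 36 = -36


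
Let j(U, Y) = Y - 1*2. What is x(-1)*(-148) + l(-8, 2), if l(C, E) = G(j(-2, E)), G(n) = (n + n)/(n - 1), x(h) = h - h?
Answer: 0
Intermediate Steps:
x(h) = 0
j(U, Y) = -2 + Y (j(U, Y) = Y - 2 = -2 + Y)
G(n) = 2*n/(-1 + n) (G(n) = (2*n)/(-1 + n) = 2*n/(-1 + n))
l(C, E) = 2*(-2 + E)/(-3 + E) (l(C, E) = 2*(-2 + E)/(-1 + (-2 + E)) = 2*(-2 + E)/(-3 + E))
x(-1)*(-148) + l(-8, 2) = 0*(-148) + 2*(-2 + 2)/(-3 + 2) = 0 + 2*0/(-1) = 0 + 2*(-1)*0 = 0 + 0 = 0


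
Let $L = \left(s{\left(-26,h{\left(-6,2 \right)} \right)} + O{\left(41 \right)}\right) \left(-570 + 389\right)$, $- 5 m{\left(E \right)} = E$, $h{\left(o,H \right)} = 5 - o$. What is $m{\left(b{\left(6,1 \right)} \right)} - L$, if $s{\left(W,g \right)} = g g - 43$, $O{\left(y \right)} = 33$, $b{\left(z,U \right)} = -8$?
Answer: $\frac{100463}{5} \approx 20093.0$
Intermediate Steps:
$m{\left(E \right)} = - \frac{E}{5}$
$s{\left(W,g \right)} = -43 + g^{2}$ ($s{\left(W,g \right)} = g^{2} - 43 = -43 + g^{2}$)
$L = -20091$ ($L = \left(\left(-43 + \left(5 - -6\right)^{2}\right) + 33\right) \left(-570 + 389\right) = \left(\left(-43 + \left(5 + 6\right)^{2}\right) + 33\right) \left(-181\right) = \left(\left(-43 + 11^{2}\right) + 33\right) \left(-181\right) = \left(\left(-43 + 121\right) + 33\right) \left(-181\right) = \left(78 + 33\right) \left(-181\right) = 111 \left(-181\right) = -20091$)
$m{\left(b{\left(6,1 \right)} \right)} - L = \left(- \frac{1}{5}\right) \left(-8\right) - -20091 = \frac{8}{5} + 20091 = \frac{100463}{5}$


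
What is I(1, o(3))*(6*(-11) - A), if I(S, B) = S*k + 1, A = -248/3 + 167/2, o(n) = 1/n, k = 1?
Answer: -401/3 ≈ -133.67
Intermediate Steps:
A = ⅚ (A = -248*⅓ + 167*(½) = -248/3 + 167/2 = ⅚ ≈ 0.83333)
I(S, B) = 1 + S (I(S, B) = S*1 + 1 = S + 1 = 1 + S)
I(1, o(3))*(6*(-11) - A) = (1 + 1)*(6*(-11) - 1*⅚) = 2*(-66 - ⅚) = 2*(-401/6) = -401/3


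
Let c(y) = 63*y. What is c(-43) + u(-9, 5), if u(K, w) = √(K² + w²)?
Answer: -2709 + √106 ≈ -2698.7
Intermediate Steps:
c(-43) + u(-9, 5) = 63*(-43) + √((-9)² + 5²) = -2709 + √(81 + 25) = -2709 + √106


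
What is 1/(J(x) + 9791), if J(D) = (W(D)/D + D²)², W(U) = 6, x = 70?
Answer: 1225/29425272984 ≈ 4.1631e-8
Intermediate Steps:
J(D) = (D² + 6/D)² (J(D) = (6/D + D²)² = (D² + 6/D)²)
1/(J(x) + 9791) = 1/((6 + 70³)²/70² + 9791) = 1/((6 + 343000)²/4900 + 9791) = 1/((1/4900)*343006² + 9791) = 1/((1/4900)*117653116036 + 9791) = 1/(29413279009/1225 + 9791) = 1/(29425272984/1225) = 1225/29425272984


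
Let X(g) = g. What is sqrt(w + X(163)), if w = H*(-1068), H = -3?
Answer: sqrt(3367) ≈ 58.026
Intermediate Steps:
w = 3204 (w = -3*(-1068) = 3204)
sqrt(w + X(163)) = sqrt(3204 + 163) = sqrt(3367)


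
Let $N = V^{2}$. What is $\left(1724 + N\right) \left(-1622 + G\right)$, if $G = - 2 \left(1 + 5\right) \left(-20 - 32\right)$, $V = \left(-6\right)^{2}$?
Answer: $-3013960$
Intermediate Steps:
$V = 36$
$N = 1296$ ($N = 36^{2} = 1296$)
$G = 624$ ($G = \left(-2\right) 6 \left(-52\right) = \left(-12\right) \left(-52\right) = 624$)
$\left(1724 + N\right) \left(-1622 + G\right) = \left(1724 + 1296\right) \left(-1622 + 624\right) = 3020 \left(-998\right) = -3013960$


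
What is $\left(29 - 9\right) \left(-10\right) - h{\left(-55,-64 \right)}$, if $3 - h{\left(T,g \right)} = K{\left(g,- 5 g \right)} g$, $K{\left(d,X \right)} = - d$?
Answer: $-4299$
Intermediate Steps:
$h{\left(T,g \right)} = 3 + g^{2}$ ($h{\left(T,g \right)} = 3 - - g g = 3 - - g^{2} = 3 + g^{2}$)
$\left(29 - 9\right) \left(-10\right) - h{\left(-55,-64 \right)} = \left(29 - 9\right) \left(-10\right) - \left(3 + \left(-64\right)^{2}\right) = 20 \left(-10\right) - \left(3 + 4096\right) = -200 - 4099 = -4299$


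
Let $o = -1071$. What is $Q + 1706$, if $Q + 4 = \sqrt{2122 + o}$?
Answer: $1702 + \sqrt{1051} \approx 1734.4$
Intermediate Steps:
$Q = -4 + \sqrt{1051}$ ($Q = -4 + \sqrt{2122 - 1071} = -4 + \sqrt{1051} \approx 28.419$)
$Q + 1706 = \left(-4 + \sqrt{1051}\right) + 1706 = 1702 + \sqrt{1051}$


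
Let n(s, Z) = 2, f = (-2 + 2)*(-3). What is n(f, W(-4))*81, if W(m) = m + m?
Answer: 162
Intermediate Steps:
W(m) = 2*m
f = 0 (f = 0*(-3) = 0)
n(f, W(-4))*81 = 2*81 = 162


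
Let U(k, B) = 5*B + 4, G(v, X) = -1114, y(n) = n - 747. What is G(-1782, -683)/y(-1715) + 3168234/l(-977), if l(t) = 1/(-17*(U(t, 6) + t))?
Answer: 62522439842231/1231 ≈ 5.0790e+10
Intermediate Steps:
y(n) = -747 + n
U(k, B) = 4 + 5*B
l(t) = 1/(-578 - 17*t) (l(t) = 1/(-17*((4 + 5*6) + t)) = 1/(-17*((4 + 30) + t)) = 1/(-17*(34 + t)) = 1/(-578 - 17*t))
G(-1782, -683)/y(-1715) + 3168234/l(-977) = -1114/(-747 - 1715) + 3168234/((-1/(578 + 17*(-977)))) = -1114/(-2462) + 3168234/((-1/(578 - 16609))) = -1114*(-1/2462) + 3168234/((-1/(-16031))) = 557/1231 + 3168234/((-1*(-1/16031))) = 557/1231 + 3168234/(1/16031) = 557/1231 + 3168234*16031 = 557/1231 + 50789959254 = 62522439842231/1231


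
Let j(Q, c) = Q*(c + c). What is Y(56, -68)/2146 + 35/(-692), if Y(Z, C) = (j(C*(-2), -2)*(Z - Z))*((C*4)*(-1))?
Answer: -35/692 ≈ -0.050578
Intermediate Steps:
j(Q, c) = 2*Q*c (j(Q, c) = Q*(2*c) = 2*Q*c)
Y(Z, C) = 0 (Y(Z, C) = ((2*(C*(-2))*(-2))*(Z - Z))*((C*4)*(-1)) = ((2*(-2*C)*(-2))*0)*((4*C)*(-1)) = ((8*C)*0)*(-4*C) = 0*(-4*C) = 0)
Y(56, -68)/2146 + 35/(-692) = 0/2146 + 35/(-692) = 0*(1/2146) + 35*(-1/692) = 0 - 35/692 = -35/692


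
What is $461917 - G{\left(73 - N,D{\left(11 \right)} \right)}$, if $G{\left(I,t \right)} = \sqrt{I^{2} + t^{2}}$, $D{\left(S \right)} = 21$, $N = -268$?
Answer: $461917 - \sqrt{116722} \approx 4.6158 \cdot 10^{5}$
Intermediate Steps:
$461917 - G{\left(73 - N,D{\left(11 \right)} \right)} = 461917 - \sqrt{\left(73 - -268\right)^{2} + 21^{2}} = 461917 - \sqrt{\left(73 + 268\right)^{2} + 441} = 461917 - \sqrt{341^{2} + 441} = 461917 - \sqrt{116281 + 441} = 461917 - \sqrt{116722}$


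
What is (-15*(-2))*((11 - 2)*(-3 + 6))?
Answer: 810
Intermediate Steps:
(-15*(-2))*((11 - 2)*(-3 + 6)) = 30*(9*3) = 30*27 = 810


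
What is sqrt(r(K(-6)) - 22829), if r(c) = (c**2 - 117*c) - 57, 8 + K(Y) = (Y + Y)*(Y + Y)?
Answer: I*sqrt(20302) ≈ 142.49*I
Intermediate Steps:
K(Y) = -8 + 4*Y**2 (K(Y) = -8 + (Y + Y)*(Y + Y) = -8 + (2*Y)*(2*Y) = -8 + 4*Y**2)
r(c) = -57 + c**2 - 117*c
sqrt(r(K(-6)) - 22829) = sqrt((-57 + (-8 + 4*(-6)**2)**2 - 117*(-8 + 4*(-6)**2)) - 22829) = sqrt((-57 + (-8 + 4*36)**2 - 117*(-8 + 4*36)) - 22829) = sqrt((-57 + (-8 + 144)**2 - 117*(-8 + 144)) - 22829) = sqrt((-57 + 136**2 - 117*136) - 22829) = sqrt((-57 + 18496 - 15912) - 22829) = sqrt(2527 - 22829) = sqrt(-20302) = I*sqrt(20302)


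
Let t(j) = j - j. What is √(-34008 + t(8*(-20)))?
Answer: 2*I*√8502 ≈ 184.41*I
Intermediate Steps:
t(j) = 0
√(-34008 + t(8*(-20))) = √(-34008 + 0) = √(-34008) = 2*I*√8502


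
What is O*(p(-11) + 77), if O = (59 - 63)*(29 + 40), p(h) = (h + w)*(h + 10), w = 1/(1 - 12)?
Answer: -267444/11 ≈ -24313.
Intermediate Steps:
w = -1/11 (w = 1/(-11) = -1/11 ≈ -0.090909)
p(h) = (10 + h)*(-1/11 + h) (p(h) = (h - 1/11)*(h + 10) = (-1/11 + h)*(10 + h) = (10 + h)*(-1/11 + h))
O = -276 (O = -4*69 = -276)
O*(p(-11) + 77) = -276*((-10/11 + (-11)² + (109/11)*(-11)) + 77) = -276*((-10/11 + 121 - 109) + 77) = -276*(122/11 + 77) = -276*969/11 = -267444/11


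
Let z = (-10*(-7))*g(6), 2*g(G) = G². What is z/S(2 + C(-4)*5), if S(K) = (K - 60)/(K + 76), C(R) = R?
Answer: -12180/13 ≈ -936.92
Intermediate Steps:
g(G) = G²/2
S(K) = (-60 + K)/(76 + K)
z = 1260 (z = (-10*(-7))*((½)*6²) = 70*((½)*36) = 70*18 = 1260)
z/S(2 + C(-4)*5) = 1260/(((-60 + (2 - 4*5))/(76 + (2 - 4*5)))) = 1260/(((-60 + (2 - 20))/(76 + (2 - 20)))) = 1260/(((-60 - 18)/(76 - 18))) = 1260/((-78/58)) = 1260/(((1/58)*(-78))) = 1260/(-39/29) = 1260*(-29/39) = -12180/13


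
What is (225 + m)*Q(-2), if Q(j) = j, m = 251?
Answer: -952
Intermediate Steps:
(225 + m)*Q(-2) = (225 + 251)*(-2) = 476*(-2) = -952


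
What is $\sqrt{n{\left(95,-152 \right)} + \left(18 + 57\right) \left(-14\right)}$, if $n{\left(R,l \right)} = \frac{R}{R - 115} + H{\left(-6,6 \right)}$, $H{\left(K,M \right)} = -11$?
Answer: $\frac{7 i \sqrt{87}}{2} \approx 32.646 i$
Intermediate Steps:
$n{\left(R,l \right)} = -11 + \frac{R}{-115 + R}$ ($n{\left(R,l \right)} = \frac{R}{R - 115} - 11 = \frac{R}{-115 + R} - 11 = -11 + \frac{R}{-115 + R}$)
$\sqrt{n{\left(95,-152 \right)} + \left(18 + 57\right) \left(-14\right)} = \sqrt{\frac{5 \left(253 - 190\right)}{-115 + 95} + \left(18 + 57\right) \left(-14\right)} = \sqrt{\frac{5 \left(253 - 190\right)}{-20} + 75 \left(-14\right)} = \sqrt{5 \left(- \frac{1}{20}\right) 63 - 1050} = \sqrt{- \frac{63}{4} - 1050} = \sqrt{- \frac{4263}{4}} = \frac{7 i \sqrt{87}}{2}$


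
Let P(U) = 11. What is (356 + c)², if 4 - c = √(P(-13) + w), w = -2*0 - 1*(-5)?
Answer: 126736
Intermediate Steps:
w = 5 (w = 0 + 5 = 5)
c = 0 (c = 4 - √(11 + 5) = 4 - √16 = 4 - 1*4 = 4 - 4 = 0)
(356 + c)² = (356 + 0)² = 356² = 126736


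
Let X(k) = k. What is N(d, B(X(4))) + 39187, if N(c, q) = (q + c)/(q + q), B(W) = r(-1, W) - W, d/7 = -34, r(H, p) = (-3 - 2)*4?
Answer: 940619/24 ≈ 39192.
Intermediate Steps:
r(H, p) = -20 (r(H, p) = -5*4 = -20)
d = -238 (d = 7*(-34) = -238)
B(W) = -20 - W
N(c, q) = (c + q)/(2*q) (N(c, q) = (c + q)/((2*q)) = (c + q)*(1/(2*q)) = (c + q)/(2*q))
N(d, B(X(4))) + 39187 = (-238 + (-20 - 1*4))/(2*(-20 - 1*4)) + 39187 = (-238 + (-20 - 4))/(2*(-20 - 4)) + 39187 = (½)*(-238 - 24)/(-24) + 39187 = (½)*(-1/24)*(-262) + 39187 = 131/24 + 39187 = 940619/24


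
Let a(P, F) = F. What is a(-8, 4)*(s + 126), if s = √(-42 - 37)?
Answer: 504 + 4*I*√79 ≈ 504.0 + 35.553*I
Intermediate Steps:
s = I*√79 (s = √(-79) = I*√79 ≈ 8.8882*I)
a(-8, 4)*(s + 126) = 4*(I*√79 + 126) = 4*(126 + I*√79) = 504 + 4*I*√79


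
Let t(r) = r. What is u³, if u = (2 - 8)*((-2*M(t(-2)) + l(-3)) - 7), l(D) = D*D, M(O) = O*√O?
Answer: 39744 + 17280*I*√2 ≈ 39744.0 + 24438.0*I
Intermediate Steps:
M(O) = O^(3/2)
l(D) = D²
u = -12 - 24*I*√2 (u = (2 - 8)*((-(-4)*I*√2 + (-3)²) - 7) = -6*((-(-4)*I*√2 + 9) - 7) = -6*((4*I*√2 + 9) - 7) = -6*((9 + 4*I*√2) - 7) = -6*(2 + 4*I*√2) = -12 - 24*I*√2 ≈ -12.0 - 33.941*I)
u³ = (-12 - 24*I*√2)³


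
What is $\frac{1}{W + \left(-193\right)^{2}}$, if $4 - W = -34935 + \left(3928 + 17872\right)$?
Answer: $\frac{1}{50388} \approx 1.9846 \cdot 10^{-5}$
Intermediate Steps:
$W = 13139$ ($W = 4 - \left(-34935 + \left(3928 + 17872\right)\right) = 4 - \left(-34935 + 21800\right) = 4 - -13135 = 4 + 13135 = 13139$)
$\frac{1}{W + \left(-193\right)^{2}} = \frac{1}{13139 + \left(-193\right)^{2}} = \frac{1}{13139 + 37249} = \frac{1}{50388}$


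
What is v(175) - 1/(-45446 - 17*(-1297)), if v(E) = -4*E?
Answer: -16377899/23397 ≈ -700.00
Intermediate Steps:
v(175) - 1/(-45446 - 17*(-1297)) = -4*175 - 1/(-45446 - 17*(-1297)) = -700 - 1/(-45446 + 22049) = -700 - 1/(-23397) = -700 - 1*(-1/23397) = -700 + 1/23397 = -16377899/23397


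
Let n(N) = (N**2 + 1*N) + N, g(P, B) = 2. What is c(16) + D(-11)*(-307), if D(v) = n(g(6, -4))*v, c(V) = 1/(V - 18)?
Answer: 54031/2 ≈ 27016.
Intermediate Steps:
n(N) = N**2 + 2*N (n(N) = (N**2 + N) + N = (N + N**2) + N = N**2 + 2*N)
c(V) = 1/(-18 + V)
D(v) = 8*v (D(v) = (2*(2 + 2))*v = (2*4)*v = 8*v)
c(16) + D(-11)*(-307) = 1/(-18 + 16) + (8*(-11))*(-307) = 1/(-2) - 88*(-307) = -1/2 + 27016 = 54031/2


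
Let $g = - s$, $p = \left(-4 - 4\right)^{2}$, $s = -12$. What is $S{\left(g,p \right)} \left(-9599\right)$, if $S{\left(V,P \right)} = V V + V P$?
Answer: $-8754288$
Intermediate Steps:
$p = 64$ ($p = \left(-8\right)^{2} = 64$)
$g = 12$ ($g = \left(-1\right) \left(-12\right) = 12$)
$S{\left(V,P \right)} = V^{2} + P V$
$S{\left(g,p \right)} \left(-9599\right) = 12 \left(64 + 12\right) \left(-9599\right) = 12 \cdot 76 \left(-9599\right) = 912 \left(-9599\right) = -8754288$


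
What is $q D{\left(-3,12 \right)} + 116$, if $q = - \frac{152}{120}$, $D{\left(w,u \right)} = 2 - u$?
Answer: $\frac{386}{3} \approx 128.67$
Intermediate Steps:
$q = - \frac{19}{15}$ ($q = \left(-152\right) \frac{1}{120} = - \frac{19}{15} \approx -1.2667$)
$q D{\left(-3,12 \right)} + 116 = - \frac{19 \left(2 - 12\right)}{15} + 116 = \left(- \frac{19}{15}\right) \left(-10\right) + 116 = \frac{38}{3} + 116 = \frac{386}{3}$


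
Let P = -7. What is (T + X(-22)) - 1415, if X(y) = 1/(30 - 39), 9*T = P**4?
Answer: -3445/3 ≈ -1148.3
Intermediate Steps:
T = 2401/9 (T = (1/9)*(-7)**4 = (1/9)*2401 = 2401/9 ≈ 266.78)
X(y) = -1/9 (X(y) = 1/(-9) = -1/9)
(T + X(-22)) - 1415 = (2401/9 - 1/9) - 1415 = 800/3 - 1415 = -3445/3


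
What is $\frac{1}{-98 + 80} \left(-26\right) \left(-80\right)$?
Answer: $- \frac{1040}{9} \approx -115.56$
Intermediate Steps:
$\frac{1}{-98 + 80} \left(-26\right) \left(-80\right) = \frac{1}{-18} \left(-26\right) \left(-80\right) = \left(- \frac{1}{18}\right) \left(-26\right) \left(-80\right) = \frac{13}{9} \left(-80\right) = - \frac{1040}{9}$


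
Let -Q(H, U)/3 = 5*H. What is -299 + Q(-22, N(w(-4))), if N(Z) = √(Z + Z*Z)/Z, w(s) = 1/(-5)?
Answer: 31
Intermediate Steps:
w(s) = -⅕
N(Z) = √(Z + Z²)/Z
Q(H, U) = -15*H
-299 + Q(-22, N(w(-4))) = -299 - 15*(-22) = -299 + 330 = 31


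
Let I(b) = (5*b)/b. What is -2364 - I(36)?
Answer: -2369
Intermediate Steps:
I(b) = 5
-2364 - I(36) = -2364 - 1*5 = -2364 - 5 = -2369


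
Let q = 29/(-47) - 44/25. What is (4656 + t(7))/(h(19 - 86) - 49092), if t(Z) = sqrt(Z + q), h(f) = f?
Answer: -4656/49159 - 2*sqrt(63826)/11552365 ≈ -0.094757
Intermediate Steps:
q = -2793/1175 (q = 29*(-1/47) - 44*1/25 = -29/47 - 44/25 = -2793/1175 ≈ -2.3770)
t(Z) = sqrt(-2793/1175 + Z) (t(Z) = sqrt(Z - 2793/1175) = sqrt(-2793/1175 + Z))
(4656 + t(7))/(h(19 - 86) - 49092) = (4656 + sqrt(-131271 + 55225*7)/235)/((19 - 86) - 49092) = (4656 + sqrt(-131271 + 386575)/235)/(-67 - 49092) = (4656 + sqrt(255304)/235)/(-49159) = (4656 + (2*sqrt(63826))/235)*(-1/49159) = (4656 + 2*sqrt(63826)/235)*(-1/49159) = -4656/49159 - 2*sqrt(63826)/11552365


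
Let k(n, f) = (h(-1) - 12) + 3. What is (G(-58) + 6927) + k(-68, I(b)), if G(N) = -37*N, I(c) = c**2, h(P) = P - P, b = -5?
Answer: 9064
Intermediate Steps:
h(P) = 0
k(n, f) = -9 (k(n, f) = (0 - 12) + 3 = -12 + 3 = -9)
(G(-58) + 6927) + k(-68, I(b)) = (-37*(-58) + 6927) - 9 = (2146 + 6927) - 9 = 9073 - 9 = 9064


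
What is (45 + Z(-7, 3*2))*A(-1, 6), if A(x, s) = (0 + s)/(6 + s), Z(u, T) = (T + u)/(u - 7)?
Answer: 631/28 ≈ 22.536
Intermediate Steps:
Z(u, T) = (T + u)/(-7 + u)
A(x, s) = s/(6 + s)
(45 + Z(-7, 3*2))*A(-1, 6) = (45 + (3*2 - 7)/(-7 - 7))*(6/(6 + 6)) = (45 + (6 - 7)/(-14))*(6/12) = (45 - 1/14*(-1))*(6*(1/12)) = (45 + 1/14)*(½) = (631/14)*(½) = 631/28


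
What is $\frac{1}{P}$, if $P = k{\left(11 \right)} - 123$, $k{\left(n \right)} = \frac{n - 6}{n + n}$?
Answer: $- \frac{22}{2701} \approx -0.0081451$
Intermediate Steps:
$k{\left(n \right)} = \frac{-6 + n}{2 n}$
$P = - \frac{2701}{22}$ ($P = \frac{-6 + 11}{2 \cdot 11} - 123 = \frac{1}{2} \cdot \frac{1}{11} \cdot 5 - 123 = \frac{5}{22} - 123 = - \frac{2701}{22} \approx -122.77$)
$\frac{1}{P} = \frac{1}{- \frac{2701}{22}} = - \frac{22}{2701}$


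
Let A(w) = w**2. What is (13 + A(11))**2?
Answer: 17956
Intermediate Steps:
(13 + A(11))**2 = (13 + 11**2)**2 = (13 + 121)**2 = 134**2 = 17956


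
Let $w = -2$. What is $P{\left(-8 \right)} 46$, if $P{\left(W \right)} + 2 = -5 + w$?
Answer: $-414$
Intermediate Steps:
$P{\left(W \right)} = -9$ ($P{\left(W \right)} = -2 - 7 = -9$)
$P{\left(-8 \right)} 46 = \left(-9\right) 46 = -414$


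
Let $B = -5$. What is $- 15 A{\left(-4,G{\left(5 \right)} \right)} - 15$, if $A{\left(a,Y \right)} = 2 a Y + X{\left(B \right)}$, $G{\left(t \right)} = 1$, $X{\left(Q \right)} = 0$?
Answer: $105$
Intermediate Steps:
$A{\left(a,Y \right)} = 2 Y a$ ($A{\left(a,Y \right)} = 2 a Y + 0 = 2 Y a + 0 = 2 Y a$)
$- 15 A{\left(-4,G{\left(5 \right)} \right)} - 15 = - 15 \cdot 2 \cdot 1 \left(-4\right) - 15 = \left(-15\right) \left(-8\right) - 15 = 120 - 15 = 105$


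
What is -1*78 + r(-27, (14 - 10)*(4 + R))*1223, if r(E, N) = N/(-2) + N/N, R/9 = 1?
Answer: -30653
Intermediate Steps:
R = 9 (R = 9*1 = 9)
r(E, N) = 1 - N/2 (r(E, N) = N*(-1/2) + 1 = -N/2 + 1 = 1 - N/2)
-1*78 + r(-27, (14 - 10)*(4 + R))*1223 = -1*78 + (1 - (14 - 10)*(4 + 9)/2)*1223 = -78 + (1 - 2*13)*1223 = -78 + (1 - 1/2*52)*1223 = -78 + (1 - 26)*1223 = -78 - 25*1223 = -78 - 30575 = -30653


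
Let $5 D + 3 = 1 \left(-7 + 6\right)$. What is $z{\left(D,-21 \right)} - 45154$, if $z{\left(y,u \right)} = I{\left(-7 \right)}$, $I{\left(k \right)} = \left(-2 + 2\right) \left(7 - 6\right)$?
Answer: $-45154$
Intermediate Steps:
$D = - \frac{4}{5}$ ($D = - \frac{3}{5} + \frac{1 \left(-7 + 6\right)}{5} = - \frac{3}{5} + \frac{1 \left(-1\right)}{5} = - \frac{3}{5} + \frac{1}{5} \left(-1\right) = - \frac{3}{5} - \frac{1}{5} = - \frac{4}{5} \approx -0.8$)
$I{\left(k \right)} = 0$ ($I{\left(k \right)} = 0 \cdot 1 = 0$)
$z{\left(y,u \right)} = 0$
$z{\left(D,-21 \right)} - 45154 = 0 - 45154 = -45154$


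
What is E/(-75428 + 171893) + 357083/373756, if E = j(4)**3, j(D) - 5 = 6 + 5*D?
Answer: 45580576591/36054372540 ≈ 1.2642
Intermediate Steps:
j(D) = 11 + 5*D (j(D) = 5 + (6 + 5*D) = 11 + 5*D)
E = 29791 (E = (11 + 5*4)**3 = (11 + 20)**3 = 31**3 = 29791)
E/(-75428 + 171893) + 357083/373756 = 29791/(-75428 + 171893) + 357083/373756 = 29791/96465 + 357083*(1/373756) = 29791*(1/96465) + 357083/373756 = 29791/96465 + 357083/373756 = 45580576591/36054372540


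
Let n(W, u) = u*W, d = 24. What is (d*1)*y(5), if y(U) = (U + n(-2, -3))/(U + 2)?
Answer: 264/7 ≈ 37.714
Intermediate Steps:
n(W, u) = W*u
y(U) = (6 + U)/(2 + U) (y(U) = (U - 2*(-3))/(U + 2) = (U + 6)/(2 + U) = (6 + U)/(2 + U))
(d*1)*y(5) = (24*1)*((6 + 5)/(2 + 5)) = 24*(11/7) = 264/7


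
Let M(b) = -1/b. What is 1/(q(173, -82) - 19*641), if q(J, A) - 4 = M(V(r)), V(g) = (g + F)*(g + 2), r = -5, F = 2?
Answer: -9/109576 ≈ -8.2135e-5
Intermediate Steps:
V(g) = (2 + g)**2 (V(g) = (g + 2)*(g + 2) = (2 + g)*(2 + g) = (2 + g)**2)
q(J, A) = 35/9 (q(J, A) = 4 - 1/(4 + (-5)**2 + 4*(-5)) = 4 - 1/(4 + 25 - 20) = 4 - 1/9 = 35/9)
1/(q(173, -82) - 19*641) = 1/(35/9 - 19*641) = 1/(35/9 - 12179) = 1/(-109576/9) = -9/109576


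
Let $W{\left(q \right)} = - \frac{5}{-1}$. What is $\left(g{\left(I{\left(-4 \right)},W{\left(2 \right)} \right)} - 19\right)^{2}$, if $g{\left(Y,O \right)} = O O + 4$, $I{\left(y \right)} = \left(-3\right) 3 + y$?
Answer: $100$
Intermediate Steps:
$I{\left(y \right)} = -9 + y$
$W{\left(q \right)} = 5$ ($W{\left(q \right)} = \left(-5\right) \left(-1\right) = 5$)
$g{\left(Y,O \right)} = 4 + O^{2}$ ($g{\left(Y,O \right)} = O^{2} + 4 = 4 + O^{2}$)
$\left(g{\left(I{\left(-4 \right)},W{\left(2 \right)} \right)} - 19\right)^{2} = \left(\left(4 + 5^{2}\right) - 19\right)^{2} = \left(\left(4 + 25\right) - 19\right)^{2} = \left(29 - 19\right)^{2} = 10^{2} = 100$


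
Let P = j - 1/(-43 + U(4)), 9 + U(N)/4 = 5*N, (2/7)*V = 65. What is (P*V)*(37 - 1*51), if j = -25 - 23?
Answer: 156065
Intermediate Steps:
V = 455/2 (V = (7/2)*65 = 455/2 ≈ 227.50)
U(N) = -36 + 20*N (U(N) = -36 + 4*(5*N) = -36 + 20*N)
j = -48
P = -49 (P = -48 - 1/(-43 + (-36 + 20*4)) = -48 - 1/(-43 + (-36 + 80)) = -48 - 1/(-43 + 44) = -48 - 1/1 = -48 - 1*1 = -48 - 1 = -49)
(P*V)*(37 - 1*51) = (-49*455/2)*(37 - 1*51) = -22295*(37 - 51)/2 = -22295/2*(-14) = 156065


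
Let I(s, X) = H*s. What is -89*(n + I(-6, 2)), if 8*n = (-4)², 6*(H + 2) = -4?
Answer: -1602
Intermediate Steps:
H = -8/3 (H = -2 + (⅙)*(-4) = -2 - ⅔ = -8/3 ≈ -2.6667)
I(s, X) = -8*s/3
n = 2 (n = (⅛)*(-4)² = (⅛)*16 = 2)
-89*(n + I(-6, 2)) = -89*(2 - 8/3*(-6)) = -89*(2 + 16) = -89*18 = -1602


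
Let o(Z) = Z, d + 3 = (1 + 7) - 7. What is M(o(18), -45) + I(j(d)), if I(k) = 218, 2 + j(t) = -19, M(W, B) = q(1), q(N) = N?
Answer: 219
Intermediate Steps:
d = -2 (d = -3 + ((1 + 7) - 7) = -3 + (8 - 7) = -3 + 1 = -2)
M(W, B) = 1
j(t) = -21 (j(t) = -2 - 19 = -21)
M(o(18), -45) + I(j(d)) = 1 + 218 = 219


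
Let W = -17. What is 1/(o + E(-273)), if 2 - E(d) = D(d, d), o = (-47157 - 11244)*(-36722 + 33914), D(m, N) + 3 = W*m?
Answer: 1/163985372 ≈ 6.0981e-9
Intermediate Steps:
D(m, N) = -3 - 17*m
o = 163990008 (o = -58401*(-2808) = 163990008)
E(d) = 5 + 17*d (E(d) = 2 - (-3 - 17*d) = 2 + (3 + 17*d) = 5 + 17*d)
1/(o + E(-273)) = 1/(163990008 + (5 + 17*(-273))) = 1/(163990008 + (5 - 4641)) = 1/(163990008 - 4636) = 1/163985372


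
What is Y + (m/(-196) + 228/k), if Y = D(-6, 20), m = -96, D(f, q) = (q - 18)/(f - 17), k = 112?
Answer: 10993/4508 ≈ 2.4386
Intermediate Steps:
D(f, q) = (-18 + q)/(-17 + f)
Y = -2/23 (Y = (-18 + 20)/(-17 - 6) = 2/(-23) = -1/23*2 = -2/23 ≈ -0.086957)
Y + (m/(-196) + 228/k) = -2/23 + (-96/(-196) + 228/112) = -2/23 + (-96*(-1/196) + 228*(1/112)) = -2/23 + (24/49 + 57/28) = -2/23 + 495/196 = 10993/4508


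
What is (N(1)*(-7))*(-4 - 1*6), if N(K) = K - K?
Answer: 0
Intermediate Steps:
N(K) = 0
(N(1)*(-7))*(-4 - 1*6) = (0*(-7))*(-4 - 1*6) = 0*(-4 - 6) = 0*(-10) = 0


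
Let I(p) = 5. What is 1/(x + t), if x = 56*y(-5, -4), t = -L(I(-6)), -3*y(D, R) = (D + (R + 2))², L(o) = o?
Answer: -3/2759 ≈ -0.0010874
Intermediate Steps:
y(D, R) = -(2 + D + R)²/3 (y(D, R) = -(D + (R + 2))²/3 = -(D + (2 + R))²/3 = -(2 + D + R)²/3)
t = -5 (t = -1*5 = -5)
x = -2744/3 (x = 56*(-(2 - 5 - 4)²/3) = 56*(-⅓*(-7)²) = 56*(-⅓*49) = 56*(-49/3) = -2744/3 ≈ -914.67)
1/(x + t) = 1/(-2744/3 - 5) = 1/(-2759/3) = -3/2759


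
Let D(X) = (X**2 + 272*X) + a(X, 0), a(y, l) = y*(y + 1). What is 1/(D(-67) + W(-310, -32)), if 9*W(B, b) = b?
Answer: -9/83849 ≈ -0.00010734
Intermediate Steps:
a(y, l) = y*(1 + y)
W(B, b) = b/9
D(X) = X**2 + 272*X + X*(1 + X) (D(X) = (X**2 + 272*X) + X*(1 + X) = X**2 + 272*X + X*(1 + X))
1/(D(-67) + W(-310, -32)) = 1/(-67*(273 + 2*(-67)) + (1/9)*(-32)) = 1/(-67*(273 - 134) - 32/9) = 1/(-67*139 - 32/9) = 1/(-9313 - 32/9) = 1/(-83849/9) = -9/83849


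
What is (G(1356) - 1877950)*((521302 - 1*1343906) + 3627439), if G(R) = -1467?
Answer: -5271454581195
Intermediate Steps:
(G(1356) - 1877950)*((521302 - 1*1343906) + 3627439) = (-1467 - 1877950)*((521302 - 1*1343906) + 3627439) = -1879417*((521302 - 1343906) + 3627439) = -1879417*(-822604 + 3627439) = -1879417*2804835 = -5271454581195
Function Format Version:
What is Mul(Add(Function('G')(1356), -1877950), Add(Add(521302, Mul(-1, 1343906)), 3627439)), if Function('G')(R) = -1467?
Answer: -5271454581195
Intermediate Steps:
Mul(Add(Function('G')(1356), -1877950), Add(Add(521302, Mul(-1, 1343906)), 3627439)) = Mul(Add(-1467, -1877950), Add(Add(521302, Mul(-1, 1343906)), 3627439)) = Mul(-1879417, Add(Add(521302, -1343906), 3627439)) = Mul(-1879417, Add(-822604, 3627439)) = Mul(-1879417, 2804835) = -5271454581195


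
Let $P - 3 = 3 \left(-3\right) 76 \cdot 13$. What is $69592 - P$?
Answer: $78481$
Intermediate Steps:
$P = -8889$ ($P = 3 + 3 \left(-3\right) 76 \cdot 13 = 3 + \left(-9\right) 76 \cdot 13 = 3 - 8892 = -8889$)
$69592 - P = 69592 - -8889 = 69592 + 8889 = 78481$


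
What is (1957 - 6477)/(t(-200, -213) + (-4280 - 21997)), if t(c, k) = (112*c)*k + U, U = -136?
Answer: -4520/4744787 ≈ -0.00095262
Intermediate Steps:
t(c, k) = -136 + 112*c*k (t(c, k) = (112*c)*k - 136 = 112*c*k - 136 = -136 + 112*c*k)
(1957 - 6477)/(t(-200, -213) + (-4280 - 21997)) = (1957 - 6477)/((-136 + 112*(-200)*(-213)) + (-4280 - 21997)) = -4520/((-136 + 4771200) - 26277) = -4520/(4771064 - 26277) = -4520/4744787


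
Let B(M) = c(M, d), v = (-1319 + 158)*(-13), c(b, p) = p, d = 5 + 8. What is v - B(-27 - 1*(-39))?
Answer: 15080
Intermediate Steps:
d = 13
v = 15093 (v = -1161*(-13) = 15093)
B(M) = 13
v - B(-27 - 1*(-39)) = 15093 - 1*13 = 15093 - 13 = 15080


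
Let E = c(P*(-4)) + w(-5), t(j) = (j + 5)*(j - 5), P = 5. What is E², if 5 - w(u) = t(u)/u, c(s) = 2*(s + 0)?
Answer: 1225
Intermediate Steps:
t(j) = (-5 + j)*(5 + j) (t(j) = (5 + j)*(-5 + j) = (-5 + j)*(5 + j))
c(s) = 2*s
w(u) = 5 - (-25 + u²)/u
E = -35 (E = 2*(5*(-4)) + (5 - 1*(-5) + 25/(-5)) = 2*(-20) + (5 + 5 + 25*(-⅕)) = -40 + (5 + 5 - 5) = -40 + 5 = -35)
E² = (-35)² = 1225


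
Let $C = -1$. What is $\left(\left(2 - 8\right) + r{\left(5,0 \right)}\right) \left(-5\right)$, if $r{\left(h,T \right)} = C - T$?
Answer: $35$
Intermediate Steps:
$r{\left(h,T \right)} = -1 - T$
$\left(\left(2 - 8\right) + r{\left(5,0 \right)}\right) \left(-5\right) = \left(\left(2 - 8\right) - 1\right) \left(-5\right) = \left(\left(2 - 8\right) + \left(-1 + 0\right)\right) \left(-5\right) = \left(-6 - 1\right) \left(-5\right) = \left(-7\right) \left(-5\right) = 35$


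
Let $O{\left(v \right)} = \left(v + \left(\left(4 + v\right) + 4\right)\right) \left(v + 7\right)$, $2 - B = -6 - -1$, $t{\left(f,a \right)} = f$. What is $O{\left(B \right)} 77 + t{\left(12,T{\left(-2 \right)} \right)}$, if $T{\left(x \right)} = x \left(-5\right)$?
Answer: $23728$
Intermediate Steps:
$T{\left(x \right)} = - 5 x$
$B = 7$ ($B = 2 - \left(-6 - -1\right) = 2 - \left(-6 + 1\right) = 2 - -5 = 2 + 5 = 7$)
$O{\left(v \right)} = \left(7 + v\right) \left(8 + 2 v\right)$ ($O{\left(v \right)} = \left(v + \left(8 + v\right)\right) \left(7 + v\right) = \left(8 + 2 v\right) \left(7 + v\right) = \left(7 + v\right) \left(8 + 2 v\right)$)
$O{\left(B \right)} 77 + t{\left(12,T{\left(-2 \right)} \right)} = \left(56 + 2 \cdot 7^{2} + 22 \cdot 7\right) 77 + 12 = \left(56 + 2 \cdot 49 + 154\right) 77 + 12 = \left(56 + 98 + 154\right) 77 + 12 = 308 \cdot 77 + 12 = 23716 + 12 = 23728$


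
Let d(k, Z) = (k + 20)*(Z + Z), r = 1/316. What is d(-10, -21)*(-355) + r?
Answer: 47115601/316 ≈ 1.4910e+5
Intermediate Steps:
r = 1/316 ≈ 0.0031646
d(k, Z) = 2*Z*(20 + k) (d(k, Z) = (20 + k)*(2*Z) = 2*Z*(20 + k))
d(-10, -21)*(-355) + r = (2*(-21)*(20 - 10))*(-355) + 1/316 = (2*(-21)*10)*(-355) + 1/316 = -420*(-355) + 1/316 = 149100 + 1/316 = 47115601/316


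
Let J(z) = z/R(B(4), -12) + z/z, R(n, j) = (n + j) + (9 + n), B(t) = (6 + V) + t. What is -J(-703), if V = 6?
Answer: 674/29 ≈ 23.241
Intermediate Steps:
B(t) = 12 + t (B(t) = (6 + 6) + t = 12 + t)
R(n, j) = 9 + j + 2*n (R(n, j) = (j + n) + (9 + n) = 9 + j + 2*n)
J(z) = 1 + z/29 (J(z) = z/(9 - 12 + 2*(12 + 4)) + z/z = z/(9 - 12 + 2*16) + 1 = z/(9 - 12 + 32) + 1 = z/29 + 1 = 1 + z/29)
-J(-703) = -(1 + (1/29)*(-703)) = -(1 - 703/29) = -1*(-674/29) = 674/29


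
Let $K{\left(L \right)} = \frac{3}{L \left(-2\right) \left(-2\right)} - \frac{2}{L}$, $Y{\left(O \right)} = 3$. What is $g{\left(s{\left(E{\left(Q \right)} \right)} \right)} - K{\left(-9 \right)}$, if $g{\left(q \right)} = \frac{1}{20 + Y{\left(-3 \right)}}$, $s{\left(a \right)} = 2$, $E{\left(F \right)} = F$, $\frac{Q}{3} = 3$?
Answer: $- \frac{79}{828} \approx -0.095411$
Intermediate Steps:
$Q = 9$ ($Q = 3 \cdot 3 = 9$)
$K{\left(L \right)} = - \frac{5}{4 L}$ ($K{\left(L \right)} = \frac{3}{- 2 L \left(-2\right)} - \frac{2}{L} = \frac{3}{4 L} - \frac{2}{L} = - \frac{5}{4 L}$)
$g{\left(q \right)} = \frac{1}{23}$ ($g{\left(q \right)} = \frac{1}{20 + 3} = \frac{1}{23}$)
$g{\left(s{\left(E{\left(Q \right)} \right)} \right)} - K{\left(-9 \right)} = \frac{1}{23} - - \frac{5}{4 \left(-9\right)} = \frac{1}{23} - \left(- \frac{5}{4}\right) \left(- \frac{1}{9}\right) = \frac{1}{23} - \frac{5}{36} = - \frac{79}{828}$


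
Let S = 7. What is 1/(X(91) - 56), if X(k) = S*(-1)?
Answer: -1/63 ≈ -0.015873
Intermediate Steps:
X(k) = -7 (X(k) = 7*(-1) = -7)
1/(X(91) - 56) = 1/(-7 - 56) = 1/(-63) = -1/63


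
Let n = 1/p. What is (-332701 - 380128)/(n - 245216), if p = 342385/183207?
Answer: 244061957165/83958096953 ≈ 2.9069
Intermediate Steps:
p = 342385/183207 (p = 342385*(1/183207) = 342385/183207 ≈ 1.8688)
n = 183207/342385 (n = 1/(342385/183207) = 183207/342385 ≈ 0.53509)
(-332701 - 380128)/(n - 245216) = (-332701 - 380128)/(183207/342385 - 245216) = -712829/(-83958096953/342385) = -712829*(-342385/83958096953) = 244061957165/83958096953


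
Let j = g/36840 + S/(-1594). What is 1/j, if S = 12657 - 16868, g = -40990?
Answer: 2936148/4489759 ≈ 0.65397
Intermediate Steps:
S = -4211
j = 4489759/2936148 (j = -40990/36840 - 4211/(-1594) = -40990*1/36840 - 4211*(-1/1594) = -4099/3684 + 4211/1594 = 4489759/2936148 ≈ 1.5291)
1/j = 1/(4489759/2936148) = 2936148/4489759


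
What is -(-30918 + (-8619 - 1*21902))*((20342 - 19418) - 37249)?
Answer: -2231771675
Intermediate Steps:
-(-30918 + (-8619 - 1*21902))*((20342 - 19418) - 37249) = -(-30918 + (-8619 - 21902))*(924 - 37249) = -(-30918 - 30521)*(-36325) = -(-61439)*(-36325) = -1*2231771675 = -2231771675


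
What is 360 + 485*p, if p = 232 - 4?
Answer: 110940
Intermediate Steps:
p = 228
360 + 485*p = 360 + 485*228 = 360 + 110580 = 110940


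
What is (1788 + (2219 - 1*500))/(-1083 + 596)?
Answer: -3507/487 ≈ -7.2012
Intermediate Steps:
(1788 + (2219 - 1*500))/(-1083 + 596) = (1788 + (2219 - 500))/(-487) = (1788 + 1719)*(-1/487) = 3507*(-1/487) = -3507/487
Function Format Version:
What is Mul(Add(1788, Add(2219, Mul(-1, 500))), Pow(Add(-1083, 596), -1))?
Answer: Rational(-3507, 487) ≈ -7.2012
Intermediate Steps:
Mul(Add(1788, Add(2219, Mul(-1, 500))), Pow(Add(-1083, 596), -1)) = Mul(Add(1788, Add(2219, -500)), Pow(-487, -1)) = Mul(Add(1788, 1719), Rational(-1, 487)) = Mul(3507, Rational(-1, 487)) = Rational(-3507, 487)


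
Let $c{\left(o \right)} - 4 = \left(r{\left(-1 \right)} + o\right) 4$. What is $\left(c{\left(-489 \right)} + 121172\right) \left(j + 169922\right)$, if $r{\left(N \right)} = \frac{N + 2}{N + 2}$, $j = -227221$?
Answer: $-6831415976$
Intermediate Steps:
$r{\left(N \right)} = 1$ ($r{\left(N \right)} = \frac{2 + N}{2 + N} = 1$)
$c{\left(o \right)} = 8 + 4 o$ ($c{\left(o \right)} = 4 + \left(1 + o\right) 4 = 4 + \left(4 + 4 o\right) = 8 + 4 o$)
$\left(c{\left(-489 \right)} + 121172\right) \left(j + 169922\right) = \left(\left(8 + 4 \left(-489\right)\right) + 121172\right) \left(-227221 + 169922\right) = \left(\left(8 - 1956\right) + 121172\right) \left(-57299\right) = \left(-1948 + 121172\right) \left(-57299\right) = 119224 \left(-57299\right) = -6831415976$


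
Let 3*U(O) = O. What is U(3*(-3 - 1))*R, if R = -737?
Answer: 2948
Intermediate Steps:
U(O) = O/3
U(3*(-3 - 1))*R = ((3*(-3 - 1))/3)*(-737) = ((3*(-4))/3)*(-737) = ((⅓)*(-12))*(-737) = -4*(-737) = 2948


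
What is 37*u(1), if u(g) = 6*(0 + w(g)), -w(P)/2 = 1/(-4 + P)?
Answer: 148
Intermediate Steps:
w(P) = -2/(-4 + P)
u(g) = -12/(-4 + g) (u(g) = 6*(0 - 2/(-4 + g)) = 6*(-2/(-4 + g)) = -12/(-4 + g))
37*u(1) = 37*(-12/(-4 + 1)) = 37*(-12/(-3)) = 37*(-12*(-1/3)) = 37*4 = 148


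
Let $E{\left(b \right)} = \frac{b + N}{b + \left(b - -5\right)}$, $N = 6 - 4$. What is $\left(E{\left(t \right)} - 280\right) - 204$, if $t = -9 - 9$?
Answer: $- \frac{14988}{31} \approx -483.48$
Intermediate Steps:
$N = 2$
$t = -18$ ($t = -9 - 9 = -18$)
$E{\left(b \right)} = \frac{2 + b}{5 + 2 b}$ ($E{\left(b \right)} = \frac{b + 2}{b + \left(b - -5\right)} = \frac{2 + b}{b + \left(b + 5\right)} = \frac{2 + b}{b + \left(5 + b\right)} = \frac{2 + b}{5 + 2 b}$)
$\left(E{\left(t \right)} - 280\right) - 204 = \left(\frac{2 - 18}{5 + 2 \left(-18\right)} - 280\right) - 204 = \left(\frac{1}{5 - 36} \left(-16\right) - 280\right) - 204 = \left(\frac{1}{-31} \left(-16\right) - 280\right) - 204 = \left(\left(- \frac{1}{31}\right) \left(-16\right) - 280\right) - 204 = \left(\frac{16}{31} - 280\right) - 204 = - \frac{8664}{31} - 204 = - \frac{14988}{31}$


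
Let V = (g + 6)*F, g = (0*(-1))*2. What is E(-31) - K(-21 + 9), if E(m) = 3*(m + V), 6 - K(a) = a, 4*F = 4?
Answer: -93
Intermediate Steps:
g = 0 (g = 0*2 = 0)
F = 1 (F = (¼)*4 = 1)
K(a) = 6 - a
V = 6 (V = (0 + 6)*1 = 6*1 = 6)
E(m) = 18 + 3*m (E(m) = 3*(m + 6) = 3*(6 + m) = 18 + 3*m)
E(-31) - K(-21 + 9) = (18 + 3*(-31)) - (6 - (-21 + 9)) = (18 - 93) - (6 - 1*(-12)) = -75 - (6 + 12) = -75 - 1*18 = -75 - 18 = -93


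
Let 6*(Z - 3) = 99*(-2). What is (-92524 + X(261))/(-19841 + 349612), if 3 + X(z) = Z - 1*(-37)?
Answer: -92520/329771 ≈ -0.28056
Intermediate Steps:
Z = -30 (Z = 3 + (99*(-2))/6 = 3 + (⅙)*(-198) = 3 - 33 = -30)
X(z) = 4 (X(z) = -3 + (-30 - 1*(-37)) = -3 + (-30 + 37) = -3 + 7 = 4)
(-92524 + X(261))/(-19841 + 349612) = (-92524 + 4)/(-19841 + 349612) = -92520/329771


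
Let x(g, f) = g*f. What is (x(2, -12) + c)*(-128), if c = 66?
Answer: -5376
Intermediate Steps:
x(g, f) = f*g
(x(2, -12) + c)*(-128) = (-12*2 + 66)*(-128) = (-24 + 66)*(-128) = 42*(-128) = -5376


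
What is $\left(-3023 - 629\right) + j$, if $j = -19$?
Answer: $-3671$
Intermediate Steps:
$\left(-3023 - 629\right) + j = \left(-3023 - 629\right) - 19 = -3652 - 19 = -3671$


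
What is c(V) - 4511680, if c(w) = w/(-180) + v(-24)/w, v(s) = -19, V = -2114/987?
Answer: -4322609539072/958095 ≈ -4.5117e+6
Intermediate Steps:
V = -302/141 (V = -2114*1/987 = -302/141 ≈ -2.1418)
c(w) = -19/w - w/180 (c(w) = w/(-180) - 19/w = w*(-1/180) - 19/w = -w/180 - 19/w = -19/w - w/180)
c(V) - 4511680 = (-19/(-302/141) - 1/180*(-302/141)) - 4511680 = (-19*(-141/302) + 151/12690) - 4511680 = (2679/302 + 151/12690) - 4511680 = 8510528/958095 - 4511680 = -4322609539072/958095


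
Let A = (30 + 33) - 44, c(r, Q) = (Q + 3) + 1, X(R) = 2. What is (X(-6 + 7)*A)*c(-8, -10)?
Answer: -228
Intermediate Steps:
c(r, Q) = 4 + Q (c(r, Q) = (3 + Q) + 1 = 4 + Q)
A = 19 (A = 63 - 44 = 19)
(X(-6 + 7)*A)*c(-8, -10) = (2*19)*(4 - 10) = 38*(-6) = -228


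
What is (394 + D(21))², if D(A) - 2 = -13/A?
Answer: 68939809/441 ≈ 1.5633e+5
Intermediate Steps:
D(A) = 2 - 13/A
(394 + D(21))² = (394 + (2 - 13/21))² = (394 + 29/21)² = (8303/21)² = 68939809/441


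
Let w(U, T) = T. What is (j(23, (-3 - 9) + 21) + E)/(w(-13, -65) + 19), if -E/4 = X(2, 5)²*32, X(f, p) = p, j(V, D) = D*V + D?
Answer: 1492/23 ≈ 64.870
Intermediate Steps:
j(V, D) = D + D*V
E = -3200 (E = -4*5²*32 = -100*32 = -4*800 = -3200)
(j(23, (-3 - 9) + 21) + E)/(w(-13, -65) + 19) = (((-3 - 9) + 21)*(1 + 23) - 3200)/(-65 + 19) = ((-12 + 21)*24 - 3200)/(-46) = (9*24 - 3200)*(-1/46) = (216 - 3200)*(-1/46) = -2984*(-1/46) = 1492/23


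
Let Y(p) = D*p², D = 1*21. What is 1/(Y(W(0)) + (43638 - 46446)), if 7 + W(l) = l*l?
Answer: -1/1779 ≈ -0.00056211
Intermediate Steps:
W(l) = -7 + l² (W(l) = -7 + l*l = -7 + l²)
D = 21
Y(p) = 21*p²
1/(Y(W(0)) + (43638 - 46446)) = 1/(21*(-7 + 0²)² + (43638 - 46446)) = 1/(21*(-7 + 0)² - 2808) = 1/(21*(-7)² - 2808) = 1/(21*49 - 2808) = 1/(1029 - 2808) = 1/(-1779) = -1/1779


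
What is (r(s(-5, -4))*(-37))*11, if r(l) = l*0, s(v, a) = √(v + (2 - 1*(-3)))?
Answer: 0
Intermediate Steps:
s(v, a) = √(5 + v) (s(v, a) = √(v + (2 + 3)) = √(v + 5) = √(5 + v))
r(l) = 0
(r(s(-5, -4))*(-37))*11 = (0*(-37))*11 = 0*11 = 0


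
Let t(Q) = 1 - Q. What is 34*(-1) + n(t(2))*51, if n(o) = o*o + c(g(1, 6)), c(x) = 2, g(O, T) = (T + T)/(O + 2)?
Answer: 119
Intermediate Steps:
g(O, T) = 2*T/(2 + O) (g(O, T) = (2*T)/(2 + O) = 2*T/(2 + O))
n(o) = 2 + o² (n(o) = o*o + 2 = o² + 2 = 2 + o²)
34*(-1) + n(t(2))*51 = 34*(-1) + (2 + (1 - 1*2)²)*51 = -34 + (2 + (1 - 2)²)*51 = -34 + (2 + (-1)²)*51 = -34 + (2 + 1)*51 = -34 + 3*51 = -34 + 153 = 119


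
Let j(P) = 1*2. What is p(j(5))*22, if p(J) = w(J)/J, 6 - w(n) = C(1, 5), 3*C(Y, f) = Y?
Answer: 187/3 ≈ 62.333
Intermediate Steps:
C(Y, f) = Y/3
j(P) = 2
w(n) = 17/3 (w(n) = 6 - 1/3 = 17/3)
p(J) = 17/(3*J)
p(j(5))*22 = ((17/3)/2)*22 = ((17/3)*(1/2))*22 = (17/6)*22 = 187/3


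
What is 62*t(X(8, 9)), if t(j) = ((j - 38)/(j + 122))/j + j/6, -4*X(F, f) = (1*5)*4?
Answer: -27559/585 ≈ -47.109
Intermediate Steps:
X(F, f) = -5 (X(F, f) = -1*5*4/4 = -5*4/4 = -¼*20 = -5)
t(j) = j/6 + (-38 + j)/(j*(122 + j)) (t(j) = ((-38 + j)/(122 + j))/j + j*(⅙) = ((-38 + j)/(122 + j))/j + j/6 = (-38 + j)/(j*(122 + j)) + j/6 = j/6 + (-38 + j)/(j*(122 + j)))
62*t(X(8, 9)) = 62*((⅙)*(-228 + (-5)³ + 6*(-5) + 122*(-5)²)/(-5*(122 - 5))) = 62*((⅙)*(-⅕)*(-228 - 125 - 30 + 122*25)/117) = 62*((⅙)*(-⅕)*(1/117)*(-228 - 125 - 30 + 3050)) = 62*((⅙)*(-⅕)*(1/117)*2667) = 62*(-889/1170) = -27559/585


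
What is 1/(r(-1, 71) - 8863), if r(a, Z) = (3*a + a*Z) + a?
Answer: -1/8938 ≈ -0.00011188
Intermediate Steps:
r(a, Z) = 4*a + Z*a (r(a, Z) = (3*a + Z*a) + a = 4*a + Z*a)
1/(r(-1, 71) - 8863) = 1/(-(4 + 71) - 8863) = 1/(-1*75 - 8863) = 1/(-75 - 8863) = 1/(-8938) = -1/8938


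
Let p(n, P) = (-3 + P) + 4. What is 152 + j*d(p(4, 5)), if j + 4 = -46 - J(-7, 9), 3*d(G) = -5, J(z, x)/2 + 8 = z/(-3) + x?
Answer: 2218/9 ≈ 246.44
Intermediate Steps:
J(z, x) = -16 + 2*x - 2*z/3 (J(z, x) = -16 + 2*(z/(-3) + x) = -16 + 2*(z*(-1/3) + x) = -16 + 2*(-z/3 + x) = -16 + 2*(x - z/3) = -16 + (2*x - 2*z/3) = -16 + 2*x - 2*z/3)
p(n, P) = 1 + P
d(G) = -5/3 (d(G) = (1/3)*(-5) = -5/3)
j = -170/3 (j = -4 + (-46 - (-16 + 2*9 - 2/3*(-7))) = -4 + (-46 - (-16 + 18 + 14/3)) = -4 + (-46 - 1*20/3) = -4 + (-46 - 20/3) = -4 - 158/3 = -170/3 ≈ -56.667)
152 + j*d(p(4, 5)) = 152 - 170/3*(-5/3) = 152 + 850/9 = 2218/9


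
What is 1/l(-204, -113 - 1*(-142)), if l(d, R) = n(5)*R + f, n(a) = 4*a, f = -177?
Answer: 1/403 ≈ 0.0024814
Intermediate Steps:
l(d, R) = -177 + 20*R (l(d, R) = (4*5)*R - 177 = 20*R - 177 = -177 + 20*R)
1/l(-204, -113 - 1*(-142)) = 1/(-177 + 20*(-113 - 1*(-142))) = 1/(-177 + 20*(-113 + 142)) = 1/(-177 + 20*29) = 1/(-177 + 580) = 1/403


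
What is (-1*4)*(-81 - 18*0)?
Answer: 324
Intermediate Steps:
(-1*4)*(-81 - 18*0) = -4*(-81 + 0) = -4*(-81) = 324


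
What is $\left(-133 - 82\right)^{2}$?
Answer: $46225$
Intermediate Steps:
$\left(-133 - 82\right)^{2} = \left(-215\right)^{2} = 46225$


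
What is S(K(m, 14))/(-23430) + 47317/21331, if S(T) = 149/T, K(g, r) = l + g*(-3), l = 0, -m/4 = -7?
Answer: 93128712359/41981967720 ≈ 2.2183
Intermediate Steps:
m = 28 (m = -4*(-7) = 28)
K(g, r) = -3*g (K(g, r) = 0 + g*(-3) = 0 - 3*g = -3*g)
S(K(m, 14))/(-23430) + 47317/21331 = (149/((-3*28)))/(-23430) + 47317/21331 = (149/(-84))*(-1/23430) + 47317*(1/21331) = (149*(-1/84))*(-1/23430) + 47317/21331 = -149/84*(-1/23430) + 47317/21331 = 149/1968120 + 47317/21331 = 93128712359/41981967720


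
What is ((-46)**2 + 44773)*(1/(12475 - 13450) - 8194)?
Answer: -374603301239/975 ≈ -3.8421e+8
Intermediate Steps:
((-46)**2 + 44773)*(1/(12475 - 13450) - 8194) = (2116 + 44773)*(1/(-975) - 8194) = 46889*(-1/975 - 8194) = 46889*(-7989151/975) = -374603301239/975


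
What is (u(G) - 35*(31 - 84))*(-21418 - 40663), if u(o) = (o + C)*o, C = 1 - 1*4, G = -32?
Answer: -184690975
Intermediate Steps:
G = -32 (G = -4*8 = -32)
C = -3 (C = 1 - 4 = -3)
u(o) = o*(-3 + o) (u(o) = (o - 3)*o = (-3 + o)*o = o*(-3 + o))
(u(G) - 35*(31 - 84))*(-21418 - 40663) = (-32*(-3 - 32) - 35*(31 - 84))*(-21418 - 40663) = (-32*(-35) - 35*(-53))*(-62081) = (1120 + 1855)*(-62081) = 2975*(-62081) = -184690975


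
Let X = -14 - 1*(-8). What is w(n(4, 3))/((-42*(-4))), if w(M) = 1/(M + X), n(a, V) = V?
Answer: -1/504 ≈ -0.0019841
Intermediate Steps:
X = -6 (X = -14 + 8 = -6)
w(M) = 1/(-6 + M) (w(M) = 1/(M - 6) = 1/(-6 + M))
w(n(4, 3))/((-42*(-4))) = 1/((-6 + 3)*((-42*(-4)))) = 1/(-3*168) = -⅓*1/168 = -1/504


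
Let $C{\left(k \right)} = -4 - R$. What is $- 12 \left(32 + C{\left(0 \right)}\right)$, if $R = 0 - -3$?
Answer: $-300$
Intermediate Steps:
$R = 3$ ($R = 0 + 3 = 3$)
$C{\left(k \right)} = -7$ ($C{\left(k \right)} = -4 - 3 = -7$)
$- 12 \left(32 + C{\left(0 \right)}\right) = - 12 \left(32 - 7\right) = \left(-12\right) 25 = -300$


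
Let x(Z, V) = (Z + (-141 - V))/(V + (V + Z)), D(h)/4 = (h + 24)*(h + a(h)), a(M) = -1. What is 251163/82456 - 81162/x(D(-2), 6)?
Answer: -51101661447/1026952 ≈ -49761.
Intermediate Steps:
D(h) = 4*(-1 + h)*(24 + h) (D(h) = 4*((h + 24)*(h - 1)) = 4*((24 + h)*(-1 + h)) = 4*((-1 + h)*(24 + h)) = 4*(-1 + h)*(24 + h))
x(Z, V) = (-141 + Z - V)/(Z + 2*V)
251163/82456 - 81162/x(D(-2), 6) = 251163/82456 - 81162*((-96 + 4*(-2)² + 92*(-2)) + 2*6)/(-141 + (-96 + 4*(-2)² + 92*(-2)) - 1*6) = 251163*(1/82456) - 81162*((-96 + 4*4 - 184) + 12)/(-141 + (-96 + 4*4 - 184) - 6) = 22833/7496 - 81162*((-96 + 16 - 184) + 12)/(-141 + (-96 + 16 - 184) - 6) = 22833/7496 - 81162*(-264 + 12)/(-141 - 264 - 6) = 22833/7496 - 81162/(-411/(-252)) = 22833/7496 - 81162/((-1/252*(-411))) = 22833/7496 - 81162/137/84 = 22833/7496 - 81162*84/137 = 22833/7496 - 6817608/137 = -51101661447/1026952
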